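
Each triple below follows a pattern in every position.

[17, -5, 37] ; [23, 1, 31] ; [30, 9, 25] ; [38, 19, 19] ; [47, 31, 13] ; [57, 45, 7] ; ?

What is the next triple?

[68, 61, 1]

For the first slot, differences are 6, 7, 8, … (increasing by 1 each time): 17, 23, 30, 38, 47, 57 → 68.
For the second slot, differences are 6, 8, 10, … (increasing by 2 each time): -5, 1, 9, 19, 31, 45 → 61.
Third slot — −6 each step: 37, 31, 25, 19, 13, 7 → 1.
Combining the parts gives [68, 61, 1].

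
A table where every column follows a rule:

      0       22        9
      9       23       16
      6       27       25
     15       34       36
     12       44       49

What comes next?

21  57  64

First component goes 0, 9, 6, 15, 12 → 21 (alternating steps +9, −3, +9, −3, …).
Second component — differences are 1, 4, 7, … (increasing by 3 each time): 22, 23, 27, 34, 44 → 57.
Third component: perfect squares: 3², 4², 5², …, so 9, 16, 25, 36, 49 → 64.
Combining the parts gives 21  57  64.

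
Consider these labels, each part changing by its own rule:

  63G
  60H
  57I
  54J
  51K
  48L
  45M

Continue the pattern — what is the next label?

First component: −3 each step, so 63, 60, 57, 54, 51, 48, 45 → 42.
Letter — letters move forward 1 place in the alphabet: G, H, I, J, K, L, M → N.
So the next label is 42N.

42N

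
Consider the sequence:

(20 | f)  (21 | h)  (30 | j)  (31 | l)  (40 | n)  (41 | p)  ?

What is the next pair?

(50 | r)

First value: 20, 21, 30, 31, 40, 41 → 50 (alternating steps +1, +9, +1, +9, …).
Letter: letters move forward 2 places in the alphabet, so f, h, j, l, n, p → r.
Combining the parts gives (50 | r).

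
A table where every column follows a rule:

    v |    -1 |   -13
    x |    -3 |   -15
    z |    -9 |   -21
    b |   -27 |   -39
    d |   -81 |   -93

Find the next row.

f  -243  -255

Letter: letters move forward 2 places in the alphabet, wrapping Z→A; v, x, z, b, d → f.
Second component goes -1, -3, -9, -27, -81 → -243 (×3 each step).
For the third component, always 12 less than the second component: -13, -15, -21, -39, -93 → -255.
Putting it together: f  -243  -255.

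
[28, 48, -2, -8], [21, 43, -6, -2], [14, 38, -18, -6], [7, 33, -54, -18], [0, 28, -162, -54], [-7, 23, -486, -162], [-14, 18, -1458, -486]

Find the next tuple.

[-21, 13, -4374, -1458]

First component: −7 each step; 28, 21, 14, 7, 0, -7, -14 → -21.
Second component: 48, 43, 38, 33, 28, 23, 18 → 13 (−5 each step).
For the third component, ×3 each step: -2, -6, -18, -54, -162, -486, -1458 → -4374.
For the fourth component, always the previous value of the third component: -8, -2, -6, -18, -54, -162, -486 → -1458.
So the next tuple is [-21, 13, -4374, -1458].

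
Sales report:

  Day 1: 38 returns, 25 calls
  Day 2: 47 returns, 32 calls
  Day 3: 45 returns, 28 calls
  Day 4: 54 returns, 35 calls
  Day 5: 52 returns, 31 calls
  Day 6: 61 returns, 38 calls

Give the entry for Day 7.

Returns: 38, 47, 45, 54, 52, 61 → 59 (alternating steps +9, −2, +9, −2, …).
Calls — alternating steps +7, −4, +7, −4, …: 25, 32, 28, 35, 31, 38 → 34.
Combining the parts gives 59 returns, 34 calls.

59 returns, 34 calls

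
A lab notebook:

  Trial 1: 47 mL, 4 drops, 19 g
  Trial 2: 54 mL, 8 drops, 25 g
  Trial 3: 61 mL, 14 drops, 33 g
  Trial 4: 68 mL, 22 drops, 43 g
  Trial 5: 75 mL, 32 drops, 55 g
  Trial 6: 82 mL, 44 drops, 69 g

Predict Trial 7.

89 mL, 58 drops, 85 g

ML goes 47, 54, 61, 68, 75, 82 → 89 (+7 each step).
Drops — differences are 4, 6, 8, … (increasing by 2 each time): 4, 8, 14, 22, 32, 44 → 58.
G: differences are 6, 8, 10, … (increasing by 2 each time), so 19, 25, 33, 43, 55, 69 → 85.
Combining the parts gives 89 mL, 58 drops, 85 g.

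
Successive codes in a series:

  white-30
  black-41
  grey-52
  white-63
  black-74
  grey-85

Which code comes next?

white-96

Shade: white, black, grey, white, black, grey → white (repeats white → black → grey).
Second component goes 30, 41, 52, 63, 74, 85 → 96 (+11 each step).
Putting it together: white-96.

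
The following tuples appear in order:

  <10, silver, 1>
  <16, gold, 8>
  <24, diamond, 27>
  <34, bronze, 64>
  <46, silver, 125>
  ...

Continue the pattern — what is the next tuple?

For the first coordinate, differences are 6, 8, 10, … (increasing by 2 each time): 10, 16, 24, 34, 46 → 60.
Rank goes silver, gold, diamond, bronze, silver → gold (repeats silver → gold → diamond → bronze).
Third coordinate: 1, 8, 27, 64, 125 → 216 (perfect cubes: 1³, 2³, 3³, …).
Putting it together: <60, gold, 216>.

<60, gold, 216>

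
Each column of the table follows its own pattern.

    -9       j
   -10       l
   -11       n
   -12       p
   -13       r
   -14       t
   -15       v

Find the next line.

-16  x

First component: −1 each step; -9, -10, -11, -12, -13, -14, -15 → -16.
Letter — letters move forward 2 places in the alphabet: j, l, n, p, r, t, v → x.
Combining the parts gives -16  x.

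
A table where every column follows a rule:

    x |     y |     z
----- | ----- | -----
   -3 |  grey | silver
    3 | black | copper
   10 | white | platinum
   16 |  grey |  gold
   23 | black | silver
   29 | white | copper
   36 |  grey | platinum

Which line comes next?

Column x goes -3, 3, 10, 16, 23, 29, 36 → 42 (alternating steps +6, +7, +6, +7, …).
Column y: repeats grey → black → white; grey, black, white, grey, black, white, grey → black.
For the column z, repeats silver → copper → platinum → gold: silver, copper, platinum, gold, silver, copper, platinum → gold.
Putting it together: 42  black  gold.

42  black  gold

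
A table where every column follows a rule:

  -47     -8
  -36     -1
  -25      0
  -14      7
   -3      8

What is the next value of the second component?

Second component: alternating steps +7, +1, +7, +1, …, so -8, -1, 0, 7, 8 → 15.

15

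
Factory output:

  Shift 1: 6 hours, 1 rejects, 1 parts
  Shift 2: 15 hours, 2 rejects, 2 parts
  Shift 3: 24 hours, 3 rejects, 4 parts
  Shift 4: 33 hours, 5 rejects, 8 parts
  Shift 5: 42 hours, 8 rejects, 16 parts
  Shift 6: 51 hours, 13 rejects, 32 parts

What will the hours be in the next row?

60

Hours: +9 each step, so 6, 15, 24, 33, 42, 51 → 60.
Rejects goes 1, 2, 3, 5, 8, 13 → 21 (each term is the sum of the two before it).
Parts: ×2 each step; 1, 2, 4, 8, 16, 32 → 64.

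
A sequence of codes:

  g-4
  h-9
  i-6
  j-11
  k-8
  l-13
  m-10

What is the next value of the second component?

15

Second component: 4, 9, 6, 11, 8, 13, 10 → 15 (alternating steps +5, −3, +5, −3, …).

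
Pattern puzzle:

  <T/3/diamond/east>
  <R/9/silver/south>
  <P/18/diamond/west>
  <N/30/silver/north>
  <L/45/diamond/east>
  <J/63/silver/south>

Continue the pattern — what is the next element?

Letter — letters move back 2 places in the alphabet: T, R, P, N, L, J → H.
Second component — differences are 6, 9, 12, … (increasing by 3 each time): 3, 9, 18, 30, 45, 63 → 84.
For the rank, alternates diamond ↔ silver: diamond, silver, diamond, silver, diamond, silver → diamond.
Direction: east, south, west, north, east, south → west (repeats east → south → west → north).
Putting it together: <H/84/diamond/west>.

<H/84/diamond/west>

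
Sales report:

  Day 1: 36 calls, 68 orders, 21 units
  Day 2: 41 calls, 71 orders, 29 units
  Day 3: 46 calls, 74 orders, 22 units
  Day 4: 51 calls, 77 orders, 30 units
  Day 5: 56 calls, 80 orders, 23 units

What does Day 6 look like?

61 calls, 83 orders, 31 units

Calls: +5 each step, so 36, 41, 46, 51, 56 → 61.
Orders — +3 each step: 68, 71, 74, 77, 80 → 83.
Units: alternating steps +8, −7, +8, −7, …, so 21, 29, 22, 30, 23 → 31.
Putting it together: 61 calls, 83 orders, 31 units.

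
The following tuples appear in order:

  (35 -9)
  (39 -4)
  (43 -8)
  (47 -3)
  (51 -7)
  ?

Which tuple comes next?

(55 -2)

First value: 35, 39, 43, 47, 51 → 55 (+4 each step).
Second value goes -9, -4, -8, -3, -7 → -2 (alternating steps +5, −4, +5, −4, …).
Putting it together: (55 -2).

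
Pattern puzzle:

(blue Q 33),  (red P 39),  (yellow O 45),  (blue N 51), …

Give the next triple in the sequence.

(red M 57)

Colour: repeats blue → red → yellow, so blue, red, yellow, blue → red.
Letter: Q, P, O, N → M (letters move back 1 place in the alphabet).
Third component goes 33, 39, 45, 51 → 57 (+6 each step).
So the next triple is (red M 57).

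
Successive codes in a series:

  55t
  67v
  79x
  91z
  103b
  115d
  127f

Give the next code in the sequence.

139h

First component: 55, 67, 79, 91, 103, 115, 127 → 139 (+12 each step).
Letter: letters move forward 2 places in the alphabet, wrapping Z→A; t, v, x, z, b, d, f → h.
Combining the parts gives 139h.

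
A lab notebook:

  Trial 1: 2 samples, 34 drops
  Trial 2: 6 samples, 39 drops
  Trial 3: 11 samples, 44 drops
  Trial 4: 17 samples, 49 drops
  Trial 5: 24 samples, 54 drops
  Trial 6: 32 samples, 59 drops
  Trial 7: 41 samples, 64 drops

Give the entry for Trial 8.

51 samples, 69 drops

Samples goes 2, 6, 11, 17, 24, 32, 41 → 51 (differences are 4, 5, 6, … (increasing by 1 each time)).
For the drops, +5 each step: 34, 39, 44, 49, 54, 59, 64 → 69.
Putting it together: 51 samples, 69 drops.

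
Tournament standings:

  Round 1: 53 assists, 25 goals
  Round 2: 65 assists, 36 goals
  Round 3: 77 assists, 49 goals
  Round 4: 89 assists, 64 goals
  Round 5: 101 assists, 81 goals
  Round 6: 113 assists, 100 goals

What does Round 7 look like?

125 assists, 121 goals

Assists: +12 each step, so 53, 65, 77, 89, 101, 113 → 125.
Goals: perfect squares: 5², 6², 7², …, so 25, 36, 49, 64, 81, 100 → 121.
Combining the parts gives 125 assists, 121 goals.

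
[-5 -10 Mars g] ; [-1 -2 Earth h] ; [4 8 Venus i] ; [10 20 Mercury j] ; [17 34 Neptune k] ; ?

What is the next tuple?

[25 50 Uranus l]

First part: differences are 4, 5, 6, … (increasing by 1 each time), so -5, -1, 4, 10, 17 → 25.
Second part — always 2 × the first part: -10, -2, 8, 20, 34 → 50.
Planet: runs backward through the planets Mercury→Neptune; Mars, Earth, Venus, Mercury, Neptune → Uranus.
Letter: letters move forward 1 place in the alphabet, so g, h, i, j, k → l.
Combining the parts gives [25 50 Uranus l].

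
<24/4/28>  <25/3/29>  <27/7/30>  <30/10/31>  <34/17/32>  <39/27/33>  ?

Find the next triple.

<45/44/34>

First slot: differences are 1, 2, 3, … (increasing by 1 each time), so 24, 25, 27, 30, 34, 39 → 45.
Second slot goes 4, 3, 7, 10, 17, 27 → 44 (each term is the sum of the two before it).
Third slot — +1 each step: 28, 29, 30, 31, 32, 33 → 34.
Putting it together: <45/44/34>.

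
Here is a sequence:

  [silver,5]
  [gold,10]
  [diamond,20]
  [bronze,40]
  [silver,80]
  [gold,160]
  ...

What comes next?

Rank goes silver, gold, diamond, bronze, silver, gold → diamond (repeats silver → gold → diamond → bronze).
Second component: ×2 each step, so 5, 10, 20, 40, 80, 160 → 320.
Combining the parts gives [diamond,320].

[diamond,320]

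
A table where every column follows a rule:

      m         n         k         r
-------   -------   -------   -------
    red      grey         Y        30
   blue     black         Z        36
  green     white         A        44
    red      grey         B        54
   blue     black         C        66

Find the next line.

green  white  D  80

Column m — repeats red → blue → green: red, blue, green, red, blue → green.
Column n — repeats grey → black → white: grey, black, white, grey, black → white.
For the column k, letters move forward 1 place in the alphabet, wrapping Z→A: Y, Z, A, B, C → D.
Column r — differences are 6, 8, 10, … (increasing by 2 each time): 30, 36, 44, 54, 66 → 80.
Combining the parts gives green  white  D  80.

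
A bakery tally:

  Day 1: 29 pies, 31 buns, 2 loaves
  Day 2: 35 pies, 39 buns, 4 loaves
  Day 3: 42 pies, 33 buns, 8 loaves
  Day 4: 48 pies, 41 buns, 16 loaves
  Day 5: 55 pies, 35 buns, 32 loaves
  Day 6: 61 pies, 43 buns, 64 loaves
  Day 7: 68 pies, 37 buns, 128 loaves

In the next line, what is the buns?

Pies goes 29, 35, 42, 48, 55, 61, 68 → 74 (alternating steps +6, +7, +6, +7, …).
For the buns, alternating steps +8, −6, +8, −6, …: 31, 39, 33, 41, 35, 43, 37 → 45.
Loaves goes 2, 4, 8, 16, 32, 64, 128 → 256 (×2 each step).

45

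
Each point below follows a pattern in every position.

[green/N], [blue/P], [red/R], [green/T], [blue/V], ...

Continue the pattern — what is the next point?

Colour — repeats green → blue → red: green, blue, red, green, blue → red.
Letter — letters move forward 2 places in the alphabet: N, P, R, T, V → X.
Putting it together: [red/X].

[red/X]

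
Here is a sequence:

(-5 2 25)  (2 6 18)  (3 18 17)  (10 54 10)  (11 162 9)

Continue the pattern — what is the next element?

(18 486 2)

For the first value, alternating steps +7, +1, +7, +1, …: -5, 2, 3, 10, 11 → 18.
For the second value, ×3 each step: 2, 6, 18, 54, 162 → 486.
For the third value, together with the first value always sums to 20: 25, 18, 17, 10, 9 → 2.
Combining the parts gives (18 486 2).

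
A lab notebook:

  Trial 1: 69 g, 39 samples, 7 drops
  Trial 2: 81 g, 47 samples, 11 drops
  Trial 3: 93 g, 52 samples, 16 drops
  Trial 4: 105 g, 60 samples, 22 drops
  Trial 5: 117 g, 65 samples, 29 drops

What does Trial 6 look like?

129 g, 73 samples, 37 drops

For the g, +12 each step: 69, 81, 93, 105, 117 → 129.
Samples goes 39, 47, 52, 60, 65 → 73 (alternating steps +8, +5, +8, +5, …).
Drops: differences are 4, 5, 6, … (increasing by 1 each time), so 7, 11, 16, 22, 29 → 37.
So the next row is 129 g, 73 samples, 37 drops.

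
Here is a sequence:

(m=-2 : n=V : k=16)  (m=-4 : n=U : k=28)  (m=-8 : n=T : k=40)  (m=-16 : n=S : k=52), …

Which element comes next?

(m=-32 : n=R : k=64)

M: ×2 each step, so -2, -4, -8, -16 → -32.
N — letters move back 1 place in the alphabet: V, U, T, S → R.
For the k, +12 each step: 16, 28, 40, 52 → 64.
Putting it together: (m=-32 : n=R : k=64).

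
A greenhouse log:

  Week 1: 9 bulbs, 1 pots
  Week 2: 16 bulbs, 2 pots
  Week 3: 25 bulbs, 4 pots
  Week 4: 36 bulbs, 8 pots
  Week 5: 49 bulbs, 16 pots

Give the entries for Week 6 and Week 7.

For the bulbs, perfect squares: 3², 4², 5², …: 9, 16, 25, 36, 49 → 64 → 81.
Pots goes 1, 2, 4, 8, 16 → 32 → 64 (×2 each step).
Putting the parts together: 64 bulbs, 32 pots and then 81 bulbs, 64 pots.

64 bulbs, 32 pots; 81 bulbs, 64 pots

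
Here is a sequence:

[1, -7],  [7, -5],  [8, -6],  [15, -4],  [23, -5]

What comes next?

[38, -3]

First slot — each term is the sum of the two before it: 1, 7, 8, 15, 23 → 38.
Second slot: alternating steps +2, −1, +2, −1, …; -7, -5, -6, -4, -5 → -3.
So the next term is [38, -3].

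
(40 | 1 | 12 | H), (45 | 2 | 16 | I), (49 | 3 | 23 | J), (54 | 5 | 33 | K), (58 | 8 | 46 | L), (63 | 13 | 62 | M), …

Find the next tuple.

First slot — alternating steps +5, +4, +5, +4, …: 40, 45, 49, 54, 58, 63 → 67.
Second slot: each term is the sum of the two before it; 1, 2, 3, 5, 8, 13 → 21.
Third slot: 12, 16, 23, 33, 46, 62 → 81 (differences are 4, 7, 10, … (increasing by 3 each time)).
Letter — letters move forward 1 place in the alphabet: H, I, J, K, L, M → N.
Putting it together: (67 | 21 | 81 | N).

(67 | 21 | 81 | N)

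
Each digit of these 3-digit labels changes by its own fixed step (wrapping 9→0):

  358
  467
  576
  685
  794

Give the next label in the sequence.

803

First digit: +1 each step, mod 10, so 3, 4, 5, 6, 7 → 8.
Second digit: +1 each step, mod 10, so 5, 6, 7, 8, 9 → 0.
Third digit: −1 each step, mod 10, so 8, 7, 6, 5, 4 → 3.
Putting it together: 803.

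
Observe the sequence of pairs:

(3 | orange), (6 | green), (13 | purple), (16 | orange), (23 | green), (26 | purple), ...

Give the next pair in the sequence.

(33 | orange)

First value — alternating steps +3, +7, +3, +7, …: 3, 6, 13, 16, 23, 26 → 33.
For the colour, repeats orange → green → purple: orange, green, purple, orange, green, purple → orange.
So the next pair is (33 | orange).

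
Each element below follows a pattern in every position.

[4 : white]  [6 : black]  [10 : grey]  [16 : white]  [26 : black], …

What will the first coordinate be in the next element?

First coordinate: 4, 6, 10, 16, 26 → 42 (each term is the sum of the two before it).

42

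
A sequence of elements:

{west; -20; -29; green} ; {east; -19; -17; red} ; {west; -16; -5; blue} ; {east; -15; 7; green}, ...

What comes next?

Direction goes west, east, west, east → west (alternates west ↔ east).
Second slot: -20, -19, -16, -15 → -12 (alternating steps +1, +3, +1, +3, …).
Third slot: +12 each step; -29, -17, -5, 7 → 19.
For the colour, repeats green → red → blue: green, red, blue, green → red.
Putting it together: {west; -12; 19; red}.

{west; -12; 19; red}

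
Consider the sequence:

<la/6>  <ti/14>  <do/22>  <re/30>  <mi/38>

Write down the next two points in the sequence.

Note: runs through the solfège scale do→ti, so la, ti, do, re, mi → fa → sol.
Second entry — +8 each step: 6, 14, 22, 30, 38 → 46 → 54.
Putting the parts together: <fa/46> and then <sol/54>.

<fa/46>, <sol/54>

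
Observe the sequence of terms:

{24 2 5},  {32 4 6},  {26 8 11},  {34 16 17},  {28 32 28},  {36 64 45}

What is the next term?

First value: 24, 32, 26, 34, 28, 36 → 30 (alternating steps +8, −6, +8, −6, …).
For the second value, ×2 each step: 2, 4, 8, 16, 32, 64 → 128.
Third value goes 5, 6, 11, 17, 28, 45 → 73 (each term is the sum of the two before it).
Putting it together: {30 128 73}.

{30 128 73}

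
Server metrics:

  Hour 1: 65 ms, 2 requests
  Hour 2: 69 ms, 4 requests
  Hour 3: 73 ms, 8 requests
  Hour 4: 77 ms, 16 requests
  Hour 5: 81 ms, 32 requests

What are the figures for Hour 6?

For the ms, +4 each step: 65, 69, 73, 77, 81 → 85.
Requests: 2, 4, 8, 16, 32 → 64 (×2 each step).
So the next record is 85 ms, 64 requests.

85 ms, 64 requests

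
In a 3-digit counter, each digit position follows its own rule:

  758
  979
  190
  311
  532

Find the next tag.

753

First digit: +2 each step, mod 10; 7, 9, 1, 3, 5 → 7.
Second digit: +2 each step, mod 10; 5, 7, 9, 1, 3 → 5.
Third digit: +1 each step, mod 10; 8, 9, 0, 1, 2 → 3.
So the next tag is 753.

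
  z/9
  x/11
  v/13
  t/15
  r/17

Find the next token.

Letter: z, x, v, t, r → p (letters move back 2 places in the alphabet).
For the second component, +2 each step: 9, 11, 13, 15, 17 → 19.
Combining the parts gives p/19.

p/19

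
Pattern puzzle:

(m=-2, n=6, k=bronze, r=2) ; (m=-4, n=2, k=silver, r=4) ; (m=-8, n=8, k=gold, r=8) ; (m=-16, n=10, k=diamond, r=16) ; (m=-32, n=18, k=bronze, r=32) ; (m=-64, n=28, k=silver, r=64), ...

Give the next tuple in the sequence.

M: ×2 each step; -2, -4, -8, -16, -32, -64 → -128.
For the n, each term is the sum of the two before it: 6, 2, 8, 10, 18, 28 → 46.
K: repeats bronze → silver → gold → diamond; bronze, silver, gold, diamond, bronze, silver → gold.
R — ×2 each step: 2, 4, 8, 16, 32, 64 → 128.
So the next tuple is (m=-128, n=46, k=gold, r=128).

(m=-128, n=46, k=gold, r=128)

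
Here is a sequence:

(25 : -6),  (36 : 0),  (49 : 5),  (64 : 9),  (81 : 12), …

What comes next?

(100 : 14)

First part: 25, 36, 49, 64, 81 → 100 (perfect squares: 5², 6², 7², …).
Second part: -6, 0, 5, 9, 12 → 14 (differences are 6, 5, 4, … (decreasing by 1 each time)).
Putting it together: (100 : 14).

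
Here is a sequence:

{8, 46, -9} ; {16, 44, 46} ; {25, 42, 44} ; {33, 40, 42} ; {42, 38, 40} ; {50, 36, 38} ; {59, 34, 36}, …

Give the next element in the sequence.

{67, 32, 34}

First part: alternating steps +8, +9, +8, +9, …; 8, 16, 25, 33, 42, 50, 59 → 67.
Second part: −2 each step; 46, 44, 42, 40, 38, 36, 34 → 32.
For the third part, always the previous value of the second part: -9, 46, 44, 42, 40, 38, 36 → 34.
Combining the parts gives {67, 32, 34}.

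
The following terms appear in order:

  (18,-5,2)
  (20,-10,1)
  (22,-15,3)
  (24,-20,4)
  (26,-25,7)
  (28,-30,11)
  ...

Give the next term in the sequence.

First value: +2 each step; 18, 20, 22, 24, 26, 28 → 30.
Second value: −5 each step; -5, -10, -15, -20, -25, -30 → -35.
Third value: each term is the sum of the two before it, so 2, 1, 3, 4, 7, 11 → 18.
Combining the parts gives (30,-35,18).

(30,-35,18)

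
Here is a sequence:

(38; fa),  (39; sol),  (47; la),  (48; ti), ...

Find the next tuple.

First component: alternating steps +1, +8, +1, +8, …, so 38, 39, 47, 48 → 56.
Note — runs through the solfège scale do→ti: fa, sol, la, ti → do.
Combining the parts gives (56; do).

(56; do)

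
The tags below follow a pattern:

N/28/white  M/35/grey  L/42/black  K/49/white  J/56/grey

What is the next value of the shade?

black

Shade: white, grey, black, white, grey → black (repeats white → grey → black).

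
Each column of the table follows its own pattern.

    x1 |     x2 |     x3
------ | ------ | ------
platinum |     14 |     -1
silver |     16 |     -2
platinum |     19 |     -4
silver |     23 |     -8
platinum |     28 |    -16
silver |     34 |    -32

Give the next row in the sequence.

platinum  41  -64

For the column x1, alternates platinum ↔ silver: platinum, silver, platinum, silver, platinum, silver → platinum.
Column x2 goes 14, 16, 19, 23, 28, 34 → 41 (differences are 2, 3, 4, … (increasing by 1 each time)).
For the column x3, ×2 each step: -1, -2, -4, -8, -16, -32 → -64.
Putting it together: platinum  41  -64.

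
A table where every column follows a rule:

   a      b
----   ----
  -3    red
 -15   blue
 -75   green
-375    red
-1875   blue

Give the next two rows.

Column a — ×5 each step: -3, -15, -75, -375, -1875 → -9375 → -46875.
Column b goes red, blue, green, red, blue → green → red (repeats red → blue → green).
So the next two rows are -9375  green and -46875  red.

-9375  green; -46875  red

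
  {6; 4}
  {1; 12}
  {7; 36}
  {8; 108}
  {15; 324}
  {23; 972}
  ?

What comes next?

{38; 2916}

First coordinate: each term is the sum of the two before it, so 6, 1, 7, 8, 15, 23 → 38.
Second coordinate: 4, 12, 36, 108, 324, 972 → 2916 (×3 each step).
So the next term is {38; 2916}.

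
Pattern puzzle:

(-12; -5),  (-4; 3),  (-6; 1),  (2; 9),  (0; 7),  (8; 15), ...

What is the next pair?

(6; 13)

For the first component, alternating steps +8, −2, +8, −2, …: -12, -4, -6, 2, 0, 8 → 6.
Second component: always 7 more than the first component, so -5, 3, 1, 9, 7, 15 → 13.
Combining the parts gives (6; 13).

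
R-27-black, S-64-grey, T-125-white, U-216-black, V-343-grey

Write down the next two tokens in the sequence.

Letter — letters move forward 1 place in the alphabet: R, S, T, U, V → W → X.
Second component — perfect cubes: 3³, 4³, 5³, …: 27, 64, 125, 216, 343 → 512 → 729.
Shade: repeats black → grey → white; black, grey, white, black, grey → white → black.
So the next two tokens are W-512-white and X-729-black.

W-512-white then X-729-black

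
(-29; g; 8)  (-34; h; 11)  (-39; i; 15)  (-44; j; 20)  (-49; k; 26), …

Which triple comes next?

(-54; l; 33)

First part: −5 each step, so -29, -34, -39, -44, -49 → -54.
For the letter, letters move forward 1 place in the alphabet: g, h, i, j, k → l.
Third part: differences are 3, 4, 5, … (increasing by 1 each time); 8, 11, 15, 20, 26 → 33.
Combining the parts gives (-54; l; 33).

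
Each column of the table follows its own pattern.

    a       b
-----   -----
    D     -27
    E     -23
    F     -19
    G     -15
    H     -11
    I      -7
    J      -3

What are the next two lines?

Column a: letters move forward 1 place in the alphabet; D, E, F, G, H, I, J → K → L.
Column b: +4 each step; -27, -23, -19, -15, -11, -7, -3 → 1 → 5.
So the next two lines are K  1 and L  5.

K  1; L  5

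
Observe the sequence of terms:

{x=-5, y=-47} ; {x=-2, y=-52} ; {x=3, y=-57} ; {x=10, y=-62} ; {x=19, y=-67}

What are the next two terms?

X: -5, -2, 3, 10, 19 → 30 → 43 (differences are 3, 5, 7, … (increasing by 2 each time)).
Y: -47, -52, -57, -62, -67 → -72 → -77 (−5 each step).
So the next two terms are {x=30, y=-72} and {x=43, y=-77}.

{x=30, y=-72}, {x=43, y=-77}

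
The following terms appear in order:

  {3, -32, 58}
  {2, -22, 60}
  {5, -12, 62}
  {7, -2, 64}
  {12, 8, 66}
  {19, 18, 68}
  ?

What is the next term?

First slot: each term is the sum of the two before it, so 3, 2, 5, 7, 12, 19 → 31.
Second slot: -32, -22, -12, -2, 8, 18 → 28 (+10 each step).
For the third slot, +2 each step: 58, 60, 62, 64, 66, 68 → 70.
Putting it together: {31, 28, 70}.

{31, 28, 70}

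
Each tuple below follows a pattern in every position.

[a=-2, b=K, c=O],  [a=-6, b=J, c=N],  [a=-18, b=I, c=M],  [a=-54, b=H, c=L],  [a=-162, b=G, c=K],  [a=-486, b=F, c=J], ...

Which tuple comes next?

A: ×3 each step; -2, -6, -18, -54, -162, -486 → -1458.
B: letters move back 1 place in the alphabet, so K, J, I, H, G, F → E.
C: letters move back 1 place in the alphabet; O, N, M, L, K, J → I.
So the next tuple is [a=-1458, b=E, c=I].

[a=-1458, b=E, c=I]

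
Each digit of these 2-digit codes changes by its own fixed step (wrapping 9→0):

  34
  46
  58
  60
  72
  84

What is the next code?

For the first digit, +1 each step, mod 10: 3, 4, 5, 6, 7, 8 → 9.
Second digit — +2 each step, mod 10: 4, 6, 8, 0, 2, 4 → 6.
Combining the parts gives 96.

96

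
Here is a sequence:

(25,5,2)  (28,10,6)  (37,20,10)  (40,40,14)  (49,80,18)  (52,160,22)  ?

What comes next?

(61,320,26)

First slot: alternating steps +3, +9, +3, +9, …, so 25, 28, 37, 40, 49, 52 → 61.
Second slot — ×2 each step: 5, 10, 20, 40, 80, 160 → 320.
Third slot — +4 each step: 2, 6, 10, 14, 18, 22 → 26.
Combining the parts gives (61,320,26).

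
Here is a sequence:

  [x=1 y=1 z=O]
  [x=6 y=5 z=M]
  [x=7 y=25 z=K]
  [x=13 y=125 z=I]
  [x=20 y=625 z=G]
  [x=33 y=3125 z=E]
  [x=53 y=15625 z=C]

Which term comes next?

[x=86 y=78125 z=A]

X: each term is the sum of the two before it; 1, 6, 7, 13, 20, 33, 53 → 86.
Y — ×5 each step: 1, 5, 25, 125, 625, 3125, 15625 → 78125.
For the z, letters move back 2 places in the alphabet: O, M, K, I, G, E, C → A.
Putting it together: [x=86 y=78125 z=A].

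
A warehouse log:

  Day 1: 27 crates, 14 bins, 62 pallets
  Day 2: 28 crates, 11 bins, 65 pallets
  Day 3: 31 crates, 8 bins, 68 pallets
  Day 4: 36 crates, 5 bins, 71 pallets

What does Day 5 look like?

Crates: differences are 1, 3, 5, … (increasing by 2 each time), so 27, 28, 31, 36 → 43.
For the bins, −3 each step: 14, 11, 8, 5 → 2.
For the pallets, +3 each step: 62, 65, 68, 71 → 74.
Putting it together: 43 crates, 2 bins, 74 pallets.

43 crates, 2 bins, 74 pallets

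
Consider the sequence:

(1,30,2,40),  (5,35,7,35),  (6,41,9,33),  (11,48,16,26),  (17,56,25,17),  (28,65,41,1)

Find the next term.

(45,75,66,-24)

First coordinate: each term is the sum of the two before it; 1, 5, 6, 11, 17, 28 → 45.
Second coordinate goes 30, 35, 41, 48, 56, 65 → 75 (differences are 5, 6, 7, … (increasing by 1 each time)).
Third coordinate: each term is the sum of the two before it; 2, 7, 9, 16, 25, 41 → 66.
For the fourth coordinate, together with the third coordinate always sums to 42: 40, 35, 33, 26, 17, 1 → -24.
So the next term is (45,75,66,-24).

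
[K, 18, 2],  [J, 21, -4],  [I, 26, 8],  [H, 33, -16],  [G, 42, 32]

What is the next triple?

[F, 53, -64]

Letter: letters move back 1 place in the alphabet; K, J, I, H, G → F.
For the second coordinate, differences are 3, 5, 7, … (increasing by 2 each time): 18, 21, 26, 33, 42 → 53.
Third coordinate: ×(-2) each step, so 2, -4, 8, -16, 32 → -64.
Putting it together: [F, 53, -64].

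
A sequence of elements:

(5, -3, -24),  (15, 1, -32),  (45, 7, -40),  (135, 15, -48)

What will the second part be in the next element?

First part: 5, 15, 45, 135 → 405 (×3 each step).
For the second part, differences are 4, 6, 8, … (increasing by 2 each time): -3, 1, 7, 15 → 25.
Third part goes -24, -32, -40, -48 → -56 (−8 each step).

25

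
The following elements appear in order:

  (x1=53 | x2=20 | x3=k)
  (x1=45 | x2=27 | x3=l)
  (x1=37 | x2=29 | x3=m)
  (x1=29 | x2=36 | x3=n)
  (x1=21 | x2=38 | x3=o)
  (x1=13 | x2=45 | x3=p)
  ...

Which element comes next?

X1: −8 each step; 53, 45, 37, 29, 21, 13 → 5.
X2: alternating steps +7, +2, +7, +2, …, so 20, 27, 29, 36, 38, 45 → 47.
X3: letters move forward 1 place in the alphabet; k, l, m, n, o, p → q.
So the next element is (x1=5 | x2=47 | x3=q).

(x1=5 | x2=47 | x3=q)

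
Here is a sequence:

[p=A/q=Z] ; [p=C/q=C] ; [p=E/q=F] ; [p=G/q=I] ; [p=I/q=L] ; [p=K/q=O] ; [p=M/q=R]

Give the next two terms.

[p=O/q=U], [p=Q/q=X]

For the p, letters move forward 2 places in the alphabet: A, C, E, G, I, K, M → O → Q.
Q: letters move forward 3 places in the alphabet, wrapping Z→A, so Z, C, F, I, L, O, R → U → X.
So the next two terms are [p=O/q=U] and [p=Q/q=X].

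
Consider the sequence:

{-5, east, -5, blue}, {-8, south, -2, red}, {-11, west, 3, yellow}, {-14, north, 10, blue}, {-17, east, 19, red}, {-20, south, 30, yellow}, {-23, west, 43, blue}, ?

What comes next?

First component: −3 each step, so -5, -8, -11, -14, -17, -20, -23 → -26.
Direction: east, south, west, north, east, south, west → north (repeats east → south → west → north).
Third component goes -5, -2, 3, 10, 19, 30, 43 → 58 (differences are 3, 5, 7, … (increasing by 2 each time)).
Colour: blue, red, yellow, blue, red, yellow, blue → red (repeats blue → red → yellow).
Combining the parts gives {-26, north, 58, red}.

{-26, north, 58, red}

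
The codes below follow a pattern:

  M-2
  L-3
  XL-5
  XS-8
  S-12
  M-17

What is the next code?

L-23

Size goes M, L, XL, XS, S, M → L (repeats M → L → XL → XS → S).
Second component goes 2, 3, 5, 8, 12, 17 → 23 (differences are 1, 2, 3, … (increasing by 1 each time)).
Putting it together: L-23.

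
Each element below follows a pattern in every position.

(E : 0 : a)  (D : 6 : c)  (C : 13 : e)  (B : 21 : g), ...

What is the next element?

(A : 30 : i)

First letter: E, D, C, B → A (letters move back 1 place in the alphabet).
Second slot: differences are 6, 7, 8, … (increasing by 1 each time); 0, 6, 13, 21 → 30.
Second letter: letters move forward 2 places in the alphabet, so a, c, e, g → i.
Putting it together: (A : 30 : i).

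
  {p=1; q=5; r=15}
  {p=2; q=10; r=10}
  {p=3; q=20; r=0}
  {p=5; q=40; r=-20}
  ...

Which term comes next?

For the p, each term is the sum of the two before it: 1, 2, 3, 5 → 8.
Q: 5, 10, 20, 40 → 80 (×2 each step).
For the r, together with the q always sums to 20: 15, 10, 0, -20 → -60.
Putting it together: {p=8; q=80; r=-60}.

{p=8; q=80; r=-60}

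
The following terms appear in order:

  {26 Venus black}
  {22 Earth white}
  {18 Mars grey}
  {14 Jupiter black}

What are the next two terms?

{10 Saturn white}, {6 Uranus grey}

First component: −4 each step, so 26, 22, 18, 14 → 10 → 6.
Planet: runs through the planets Mercury→Neptune, so Venus, Earth, Mars, Jupiter → Saturn → Uranus.
Shade: repeats black → white → grey; black, white, grey, black → white → grey.
So the next two terms are {10 Saturn white} and {6 Uranus grey}.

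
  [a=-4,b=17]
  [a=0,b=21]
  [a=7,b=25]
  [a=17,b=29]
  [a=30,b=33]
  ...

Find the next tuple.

[a=46,b=37]

A: differences are 4, 7, 10, … (increasing by 3 each time), so -4, 0, 7, 17, 30 → 46.
B — +4 each step: 17, 21, 25, 29, 33 → 37.
Putting it together: [a=46,b=37].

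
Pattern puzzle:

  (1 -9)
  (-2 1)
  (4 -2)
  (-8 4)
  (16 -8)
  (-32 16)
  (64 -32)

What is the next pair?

First part: 1, -2, 4, -8, 16, -32, 64 → -128 (×(-2) each step).
Second part: always the previous value of the first part; -9, 1, -2, 4, -8, 16, -32 → 64.
Combining the parts gives (-128 64).

(-128 64)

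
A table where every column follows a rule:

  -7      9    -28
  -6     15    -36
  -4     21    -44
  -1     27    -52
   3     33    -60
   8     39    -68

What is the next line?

First component: differences are 1, 2, 3, … (increasing by 1 each time); -7, -6, -4, -1, 3, 8 → 14.
Second component — +6 each step: 9, 15, 21, 27, 33, 39 → 45.
Third component: −8 each step; -28, -36, -44, -52, -60, -68 → -76.
Putting it together: 14  45  -76.

14  45  -76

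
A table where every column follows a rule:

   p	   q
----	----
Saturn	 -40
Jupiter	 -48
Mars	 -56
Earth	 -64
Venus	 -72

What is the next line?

Mercury  -80

Column p — runs backward through the planets Mercury→Neptune: Saturn, Jupiter, Mars, Earth, Venus → Mercury.
Column q: −8 each step, so -40, -48, -56, -64, -72 → -80.
So the next line is Mercury  -80.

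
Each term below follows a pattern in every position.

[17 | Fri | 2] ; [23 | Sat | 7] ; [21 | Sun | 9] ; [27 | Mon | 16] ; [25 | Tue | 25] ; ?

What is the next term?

For the first value, alternating steps +6, −2, +6, −2, …: 17, 23, 21, 27, 25 → 31.
For the day, runs through the weekdays Mon→Sun: Fri, Sat, Sun, Mon, Tue → Wed.
Third value: 2, 7, 9, 16, 25 → 41 (each term is the sum of the two before it).
Combining the parts gives [31 | Wed | 41].

[31 | Wed | 41]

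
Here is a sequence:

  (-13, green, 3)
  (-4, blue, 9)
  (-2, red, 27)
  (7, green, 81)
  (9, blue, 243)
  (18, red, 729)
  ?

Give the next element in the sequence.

First entry goes -13, -4, -2, 7, 9, 18 → 20 (alternating steps +9, +2, +9, +2, …).
Colour: repeats green → blue → red; green, blue, red, green, blue, red → green.
Third entry: ×3 each step, so 3, 9, 27, 81, 243, 729 → 2187.
Putting it together: (20, green, 2187).

(20, green, 2187)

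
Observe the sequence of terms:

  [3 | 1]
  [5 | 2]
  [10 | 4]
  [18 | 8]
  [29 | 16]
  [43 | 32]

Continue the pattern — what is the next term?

[60 | 64]

First component: 3, 5, 10, 18, 29, 43 → 60 (differences are 2, 5, 8, … (increasing by 3 each time)).
Second component goes 1, 2, 4, 8, 16, 32 → 64 (×2 each step).
So the next term is [60 | 64].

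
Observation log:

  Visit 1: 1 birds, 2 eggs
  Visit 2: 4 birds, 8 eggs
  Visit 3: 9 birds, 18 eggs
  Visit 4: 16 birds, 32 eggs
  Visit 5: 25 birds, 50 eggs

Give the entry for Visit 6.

36 birds, 72 eggs

Birds: 1, 4, 9, 16, 25 → 36 (perfect squares: 1², 2², 3², …).
Eggs — always 2 × the birds: 2, 8, 18, 32, 50 → 72.
So the next record is 36 birds, 72 eggs.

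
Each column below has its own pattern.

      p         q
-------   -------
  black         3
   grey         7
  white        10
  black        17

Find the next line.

grey  27

For the column p, repeats black → grey → white: black, grey, white, black → grey.
Column q — each term is the sum of the two before it: 3, 7, 10, 17 → 27.
So the next line is grey  27.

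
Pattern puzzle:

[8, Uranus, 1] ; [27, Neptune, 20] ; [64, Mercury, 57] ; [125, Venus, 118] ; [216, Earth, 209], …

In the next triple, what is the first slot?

343

First slot goes 8, 27, 64, 125, 216 → 343 (perfect cubes: 2³, 3³, 4³, …).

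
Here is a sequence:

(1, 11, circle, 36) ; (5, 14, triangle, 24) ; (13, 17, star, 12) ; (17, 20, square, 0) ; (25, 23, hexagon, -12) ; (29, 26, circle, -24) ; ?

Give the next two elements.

(37, 29, triangle, -36), (41, 32, star, -48)

First slot: alternating steps +4, +8, +4, +8, …, so 1, 5, 13, 17, 25, 29 → 37 → 41.
Second slot goes 11, 14, 17, 20, 23, 26 → 29 → 32 (+3 each step).
Shape: repeats circle → triangle → star → square → hexagon, so circle, triangle, star, square, hexagon, circle → triangle → star.
Fourth slot: −12 each step, so 36, 24, 12, 0, -12, -24 → -36 → -48.
Putting the parts together: (37, 29, triangle, -36) and then (41, 32, star, -48).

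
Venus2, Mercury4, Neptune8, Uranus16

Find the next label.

For the planet, runs backward through the planets Mercury→Neptune: Venus, Mercury, Neptune, Uranus → Saturn.
Second component: ×2 each step; 2, 4, 8, 16 → 32.
Combining the parts gives Saturn32.

Saturn32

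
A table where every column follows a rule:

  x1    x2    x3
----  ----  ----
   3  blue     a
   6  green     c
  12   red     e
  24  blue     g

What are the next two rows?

48  green  i; 96  red  k

Column x1 — ×2 each step: 3, 6, 12, 24 → 48 → 96.
Column x2: repeats blue → green → red; blue, green, red, blue → green → red.
Column x3: letters move forward 2 places in the alphabet, so a, c, e, g → i → k.
Putting the parts together: 48  green  i and then 96  red  k.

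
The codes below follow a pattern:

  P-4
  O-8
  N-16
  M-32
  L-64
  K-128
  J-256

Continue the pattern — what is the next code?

Letter: P, O, N, M, L, K, J → I (letters move back 1 place in the alphabet).
Second component: ×2 each step; 4, 8, 16, 32, 64, 128, 256 → 512.
Putting it together: I-512.

I-512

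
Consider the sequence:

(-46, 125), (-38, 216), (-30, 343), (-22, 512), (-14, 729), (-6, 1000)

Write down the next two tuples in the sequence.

First slot goes -46, -38, -30, -22, -14, -6 → 2 → 10 (+8 each step).
Second slot: perfect cubes: 5³, 6³, 7³, …, so 125, 216, 343, 512, 729, 1000 → 1331 → 1728.
So the next two tuples are (2, 1331) and (10, 1728).

(2, 1331), (10, 1728)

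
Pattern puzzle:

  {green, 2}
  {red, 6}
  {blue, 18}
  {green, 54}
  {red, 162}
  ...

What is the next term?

For the colour, repeats green → red → blue: green, red, blue, green, red → blue.
Second value: ×3 each step; 2, 6, 18, 54, 162 → 486.
Putting it together: {blue, 486}.

{blue, 486}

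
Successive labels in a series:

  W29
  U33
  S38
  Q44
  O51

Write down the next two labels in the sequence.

Letter: letters move back 2 places in the alphabet; W, U, S, Q, O → M → K.
Second component goes 29, 33, 38, 44, 51 → 59 → 68 (differences are 4, 5, 6, … (increasing by 1 each time)).
So the next two labels are M59 and K68.

M59, K68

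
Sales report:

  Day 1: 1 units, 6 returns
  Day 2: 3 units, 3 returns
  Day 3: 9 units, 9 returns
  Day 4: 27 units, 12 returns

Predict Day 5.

81 units, 21 returns

Units goes 1, 3, 9, 27 → 81 (×3 each step).
Returns — each term is the sum of the two before it: 6, 3, 9, 12 → 21.
Putting it together: 81 units, 21 returns.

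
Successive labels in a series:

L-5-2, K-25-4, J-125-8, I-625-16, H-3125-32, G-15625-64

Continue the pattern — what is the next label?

For the letter, letters move back 1 place in the alphabet: L, K, J, I, H, G → F.
For the second component, ×5 each step: 5, 25, 125, 625, 3125, 15625 → 78125.
Third component: ×2 each step; 2, 4, 8, 16, 32, 64 → 128.
Putting it together: F-78125-128.

F-78125-128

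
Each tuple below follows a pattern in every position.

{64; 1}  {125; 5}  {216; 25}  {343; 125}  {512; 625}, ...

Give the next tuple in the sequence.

For the first slot, perfect cubes: 4³, 5³, 6³, …: 64, 125, 216, 343, 512 → 729.
Second slot: ×5 each step; 1, 5, 25, 125, 625 → 3125.
Combining the parts gives {729; 3125}.

{729; 3125}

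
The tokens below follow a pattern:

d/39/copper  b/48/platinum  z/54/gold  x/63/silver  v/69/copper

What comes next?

t/78/platinum

Letter: d, b, z, x, v → t (letters move back 2 places in the alphabet, wrapping A→Z).
Second component: 39, 48, 54, 63, 69 → 78 (alternating steps +9, +6, +9, +6, …).
Metal: repeats copper → platinum → gold → silver; copper, platinum, gold, silver, copper → platinum.
Combining the parts gives t/78/platinum.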